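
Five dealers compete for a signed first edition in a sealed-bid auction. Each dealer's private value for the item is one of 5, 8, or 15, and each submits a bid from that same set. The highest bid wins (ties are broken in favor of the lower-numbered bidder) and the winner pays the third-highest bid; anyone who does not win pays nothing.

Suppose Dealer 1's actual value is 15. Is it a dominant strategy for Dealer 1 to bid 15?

Check each profile of the others' bids and compare truth against every alternative bid.
Others bid (5, 5, 5, 15): truth gives 10, best alternative gives 0.
Others bid (5, 5, 15, 5): truth gives 10, best alternative gives 0.
Others bid (5, 15, 5, 5): truth gives 10, best alternative gives 0.
Others bid (15, 5, 5, 5): truth gives 10, best alternative gives 0.
Others bid (5, 5, 8, 15): truth gives 7, best alternative gives 0.
Others bid (5, 5, 15, 8): truth gives 7, best alternative gives 0.
(Remaining 75 profiles checked similarly; truth is weakly best in each.)
In every case the truthful bid is at least as good as any alternative, so it is a dominant strategy.

Yes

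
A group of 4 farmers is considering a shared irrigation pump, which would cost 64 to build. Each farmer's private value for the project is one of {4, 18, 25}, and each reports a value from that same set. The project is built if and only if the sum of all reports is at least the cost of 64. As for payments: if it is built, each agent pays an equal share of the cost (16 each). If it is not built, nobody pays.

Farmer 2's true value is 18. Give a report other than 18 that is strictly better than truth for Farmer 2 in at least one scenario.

Suppose Farmer 1 reports 4, Farmer 3 reports 18 and Farmer 4 reports 18.
Report 18: project not built, utility 0.
Report 25: project built, pays 16, utility 18 - 16 = 2.
So reporting 25 beats truth here (2 > 0).

25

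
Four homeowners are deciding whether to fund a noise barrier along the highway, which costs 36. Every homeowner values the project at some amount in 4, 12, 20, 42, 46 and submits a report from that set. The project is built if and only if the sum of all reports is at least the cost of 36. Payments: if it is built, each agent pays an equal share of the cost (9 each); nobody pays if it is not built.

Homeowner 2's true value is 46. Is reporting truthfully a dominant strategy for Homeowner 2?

Check each profile of the others' reports and compare truth against every alternative report.
Others report (4, 4, 4): truth gives 37, best alternative gives 37.
Others report (4, 4, 12): truth gives 37, best alternative gives 37.
Others report (4, 4, 20): truth gives 37, best alternative gives 37.
Others report (4, 4, 42): truth gives 37, best alternative gives 37.
Others report (4, 4, 46): truth gives 37, best alternative gives 37.
Others report (4, 12, 4): truth gives 37, best alternative gives 37.
(Remaining 119 profiles checked similarly; truth is weakly best in each.)
In every case the truthful report is at least as good as any alternative, so it is a dominant strategy.

Yes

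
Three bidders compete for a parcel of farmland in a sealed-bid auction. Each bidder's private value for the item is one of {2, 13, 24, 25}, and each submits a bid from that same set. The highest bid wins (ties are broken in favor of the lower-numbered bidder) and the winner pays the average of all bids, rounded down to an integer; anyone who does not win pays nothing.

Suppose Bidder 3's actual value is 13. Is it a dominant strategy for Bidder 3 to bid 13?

Check each profile of the others' bids and compare truth against every alternative bid.
Others bid (2, 2): truth gives 8, best alternative gives 4.
Others bid (2, 13): truth gives 0, best alternative gives 0.
Others bid (2, 24): truth gives 0, best alternative gives 0.
Others bid (2, 25): truth gives 0, best alternative gives 0.
Others bid (13, 2): truth gives 0, best alternative gives 0.
Others bid (13, 13): truth gives 0, best alternative gives 0.
(Remaining 10 profiles checked similarly; truth is weakly best in each.)
In every case the truthful bid is at least as good as any alternative, so it is a dominant strategy.

Yes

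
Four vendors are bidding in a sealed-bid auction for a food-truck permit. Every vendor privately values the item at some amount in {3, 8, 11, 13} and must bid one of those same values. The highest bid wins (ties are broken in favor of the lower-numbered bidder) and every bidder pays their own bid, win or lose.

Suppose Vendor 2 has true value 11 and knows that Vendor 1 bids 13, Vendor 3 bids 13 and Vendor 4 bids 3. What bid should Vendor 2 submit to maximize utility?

Bid 3: loses but pays 3, utility -3.
Bid 8: loses but pays 8, utility -8.
Bid 11: loses but pays 11, utility -11.
Bid 13: loses but pays 13, utility -13.
The best choice is 3 with utility -3.

3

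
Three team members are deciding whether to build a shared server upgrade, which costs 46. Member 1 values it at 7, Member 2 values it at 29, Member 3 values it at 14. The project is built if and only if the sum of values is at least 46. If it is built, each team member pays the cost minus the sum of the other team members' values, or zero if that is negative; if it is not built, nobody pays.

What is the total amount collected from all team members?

38

Total value 50 ≥ cost 46, so it is built.
Member 1: others sum to 43; max(0, 46 - 43) = 3.
Member 2: others sum to 21; max(0, 46 - 21) = 25.
Member 3: others sum to 36; max(0, 46 - 36) = 10.
Total collected = 3 + 25 + 10 = 38.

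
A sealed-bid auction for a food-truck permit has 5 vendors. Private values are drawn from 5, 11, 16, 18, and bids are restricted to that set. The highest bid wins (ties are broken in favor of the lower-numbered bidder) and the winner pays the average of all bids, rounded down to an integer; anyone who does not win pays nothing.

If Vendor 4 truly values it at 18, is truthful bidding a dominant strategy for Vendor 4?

Consider the case where Vendor 1 bids 5, Vendor 2 bids 5, Vendor 3 bids 5 and Vendor 5 bids 5.
Truthful bid 18: wins, pays 7, utility 18 - 7 = 11.
Bid 11 instead: wins, pays 6, utility 18 - 6 = 12.
Since 12 > 11, bidding 11 is strictly better here, so truthful bidding is not dominant.

No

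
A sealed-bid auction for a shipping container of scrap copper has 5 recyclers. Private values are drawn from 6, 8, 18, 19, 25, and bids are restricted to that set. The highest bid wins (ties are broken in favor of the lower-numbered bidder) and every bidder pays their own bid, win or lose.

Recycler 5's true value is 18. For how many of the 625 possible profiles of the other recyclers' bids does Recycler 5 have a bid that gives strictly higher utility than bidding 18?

Others bid (6, 6, 6, 6): truth gives 0; bid 8 gives 10 > 0. Violating.
Others bid (6, 6, 6, 18): truth gives -18; bid 19 gives -1 > -18. Violating.
Others bid (6, 6, 6, 19): truth gives -18; bid 6 gives -6 > -18. Violating.
Others bid (6, 6, 6, 25): truth gives -18; bid 6 gives -6 > -18. Violating.
Others bid (6, 6, 6, 8): truth gives 0; no alternative beats it.
Others bid (6, 6, 8, 6): truth gives 0; no alternative beats it.
(Checking all 625 profiles: 610 have a profitable deviation, 15 do not.)

610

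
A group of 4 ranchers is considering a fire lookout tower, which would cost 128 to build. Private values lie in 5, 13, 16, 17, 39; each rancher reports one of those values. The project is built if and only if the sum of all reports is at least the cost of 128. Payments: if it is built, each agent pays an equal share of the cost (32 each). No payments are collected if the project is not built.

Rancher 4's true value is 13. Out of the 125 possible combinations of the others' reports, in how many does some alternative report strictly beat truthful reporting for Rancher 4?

1

Others report (39, 39, 39): truth gives -19; report 5 gives 0 > -19. Violating.
Others report (5, 5, 5): truth gives 0; no alternative beats it.
Others report (5, 5, 13): truth gives 0; no alternative beats it.
(Checking all 125 profiles: 1 has a profitable deviation, 124 do not.)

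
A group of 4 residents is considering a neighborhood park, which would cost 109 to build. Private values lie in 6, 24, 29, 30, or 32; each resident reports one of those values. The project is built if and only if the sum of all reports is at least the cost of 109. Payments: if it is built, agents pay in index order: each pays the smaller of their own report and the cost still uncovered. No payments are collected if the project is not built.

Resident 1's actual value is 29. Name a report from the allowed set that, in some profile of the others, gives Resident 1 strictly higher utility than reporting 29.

Suppose Resident 2 reports 24, Resident 3 reports 29 and Resident 4 reports 32.
Report 29: project built, pays 29, utility 29 - 29 = 0.
Report 24: project built, pays 24, utility 29 - 24 = 5.
So reporting 24 beats truth here (5 > 0).

24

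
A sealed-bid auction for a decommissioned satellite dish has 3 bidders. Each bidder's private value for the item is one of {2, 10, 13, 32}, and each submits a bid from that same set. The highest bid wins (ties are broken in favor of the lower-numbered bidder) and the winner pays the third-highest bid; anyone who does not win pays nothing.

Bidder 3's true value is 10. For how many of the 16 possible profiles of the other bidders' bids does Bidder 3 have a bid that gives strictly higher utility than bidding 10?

4

Others bid (2, 10): truth gives 0; bid 13 gives 8 > 0. Violating.
Others bid (2, 13): truth gives 0; bid 32 gives 8 > 0. Violating.
Others bid (10, 2): truth gives 0; bid 13 gives 8 > 0. Violating.
Others bid (13, 2): truth gives 0; bid 32 gives 8 > 0. Violating.
Others bid (2, 2): truth gives 8; no alternative beats it.
Others bid (2, 32): truth gives 0; no alternative beats it.
(Checking all 16 profiles: 4 have a profitable deviation, 12 do not.)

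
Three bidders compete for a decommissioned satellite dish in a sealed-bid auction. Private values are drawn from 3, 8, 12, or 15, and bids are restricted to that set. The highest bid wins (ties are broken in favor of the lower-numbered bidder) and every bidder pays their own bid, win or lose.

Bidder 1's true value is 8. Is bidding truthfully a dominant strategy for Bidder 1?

No

Consider the case where Bidder 2 bids 3 and Bidder 3 bids 3.
Truthful bid 8: wins, pays 8, utility 8 - 8 = 0.
Bid 3 instead: wins, pays 3, utility 8 - 3 = 5.
Since 5 > 0, bidding 3 is strictly better here, so truthful bidding is not dominant.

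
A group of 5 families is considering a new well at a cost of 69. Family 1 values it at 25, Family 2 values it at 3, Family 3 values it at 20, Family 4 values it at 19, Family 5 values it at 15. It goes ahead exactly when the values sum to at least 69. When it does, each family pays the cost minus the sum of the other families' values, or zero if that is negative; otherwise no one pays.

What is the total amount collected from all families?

27

Total value 82 ≥ cost 69, so it is built.
Family 1: others sum to 57; max(0, 69 - 57) = 12.
Family 2: others sum to 79; max(0, 69 - 79) = 0.
Family 3: others sum to 62; max(0, 69 - 62) = 7.
Family 4: others sum to 63; max(0, 69 - 63) = 6.
Family 5: others sum to 67; max(0, 69 - 67) = 2.
Total collected = 12 + 0 + 7 + 6 + 2 = 27.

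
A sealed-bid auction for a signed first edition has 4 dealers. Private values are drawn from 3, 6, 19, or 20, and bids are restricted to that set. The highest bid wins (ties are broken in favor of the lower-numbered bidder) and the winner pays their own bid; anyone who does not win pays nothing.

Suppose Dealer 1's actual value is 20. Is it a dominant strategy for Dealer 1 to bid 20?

No

Consider the case where Dealer 2 bids 3, Dealer 3 bids 3 and Dealer 4 bids 3.
Truthful bid 20: wins, pays 20, utility 20 - 20 = 0.
Bid 3 instead: wins, pays 3, utility 20 - 3 = 17.
Since 17 > 0, bidding 3 is strictly better here, so truthful bidding is not dominant.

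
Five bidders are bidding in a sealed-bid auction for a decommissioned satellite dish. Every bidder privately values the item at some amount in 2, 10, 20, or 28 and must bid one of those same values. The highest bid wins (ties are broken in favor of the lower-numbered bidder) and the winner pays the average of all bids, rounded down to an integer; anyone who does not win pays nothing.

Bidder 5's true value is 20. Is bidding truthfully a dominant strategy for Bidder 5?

No

Consider the case where Bidder 1 bids 2, Bidder 2 bids 2, Bidder 3 bids 2 and Bidder 4 bids 2.
Truthful bid 20: wins, pays 5, utility 20 - 5 = 15.
Bid 10 instead: wins, pays 3, utility 20 - 3 = 17.
Since 17 > 15, bidding 10 is strictly better here, so truthful bidding is not dominant.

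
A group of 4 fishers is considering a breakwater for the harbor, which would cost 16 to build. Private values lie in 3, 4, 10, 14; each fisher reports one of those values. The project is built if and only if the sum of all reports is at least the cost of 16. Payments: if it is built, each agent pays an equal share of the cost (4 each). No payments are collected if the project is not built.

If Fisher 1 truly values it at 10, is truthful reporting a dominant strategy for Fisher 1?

Check each profile of the others' reports and compare truth against every alternative report.
Others report (3, 3, 3): truth gives 6, best alternative gives 6.
Others report (3, 3, 4): truth gives 6, best alternative gives 6.
Others report (3, 3, 10): truth gives 6, best alternative gives 6.
Others report (3, 3, 14): truth gives 6, best alternative gives 6.
Others report (3, 4, 3): truth gives 6, best alternative gives 6.
Others report (3, 4, 4): truth gives 6, best alternative gives 6.
(Remaining 58 profiles checked similarly; truth is weakly best in each.)
In every case the truthful report is at least as good as any alternative, so it is a dominant strategy.

Yes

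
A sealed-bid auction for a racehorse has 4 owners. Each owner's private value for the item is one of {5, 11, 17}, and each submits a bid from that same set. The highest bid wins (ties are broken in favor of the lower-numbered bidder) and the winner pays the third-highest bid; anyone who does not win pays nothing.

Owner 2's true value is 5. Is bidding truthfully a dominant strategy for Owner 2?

Yes

Check each profile of the others' bids and compare truth against every alternative bid.
Others bid (5, 11, 11): truth gives 0, best alternative gives -6.
Others bid (5, 5, 5): truth gives 0, best alternative gives 0.
Others bid (5, 5, 11): truth gives 0, best alternative gives 0.
Others bid (5, 5, 17): truth gives 0, best alternative gives 0.
Others bid (5, 11, 5): truth gives 0, best alternative gives 0.
Others bid (5, 11, 17): truth gives 0, best alternative gives 0.
(Remaining 21 profiles checked similarly; truth is weakly best in each.)
In every case the truthful bid is at least as good as any alternative, so it is a dominant strategy.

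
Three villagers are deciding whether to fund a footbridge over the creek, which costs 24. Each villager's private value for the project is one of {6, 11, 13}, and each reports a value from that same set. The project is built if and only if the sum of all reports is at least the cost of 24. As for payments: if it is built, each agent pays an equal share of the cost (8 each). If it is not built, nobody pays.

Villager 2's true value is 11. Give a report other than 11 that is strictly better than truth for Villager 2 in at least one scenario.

13

Suppose Villager 1 reports 6 and Villager 3 reports 6.
Report 11: project not built, utility 0.
Report 13: project built, pays 8, utility 11 - 8 = 3.
So reporting 13 beats truth here (3 > 0).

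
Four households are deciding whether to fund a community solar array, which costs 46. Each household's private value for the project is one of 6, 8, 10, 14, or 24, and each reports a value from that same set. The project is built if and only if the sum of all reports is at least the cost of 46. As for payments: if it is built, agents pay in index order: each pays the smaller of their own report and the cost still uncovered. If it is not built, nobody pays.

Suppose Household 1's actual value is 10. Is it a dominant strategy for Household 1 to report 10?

No

Consider the case where Household 2 reports 6, Household 3 reports 8 and Household 4 reports 24.
Truthful report 10: project built, pays 10, utility 10 - 10 = 0.
Report 8 instead: project built, pays 8, utility 10 - 8 = 2.
Since 2 > 0, reporting 8 is strictly better here, so truthful reporting is not dominant.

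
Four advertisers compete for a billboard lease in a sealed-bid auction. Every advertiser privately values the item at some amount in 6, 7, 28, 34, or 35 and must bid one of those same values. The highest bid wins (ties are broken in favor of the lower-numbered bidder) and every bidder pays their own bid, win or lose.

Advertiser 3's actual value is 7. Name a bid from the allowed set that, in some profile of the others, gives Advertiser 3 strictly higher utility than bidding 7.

Suppose Advertiser 1 bids 6, Advertiser 2 bids 6 and Advertiser 4 bids 28.
Bid 7: loses but pays 7, utility -7.
Bid 6: loses but pays 6, utility -6.
So bidding 6 beats truth here (-6 > -7).

6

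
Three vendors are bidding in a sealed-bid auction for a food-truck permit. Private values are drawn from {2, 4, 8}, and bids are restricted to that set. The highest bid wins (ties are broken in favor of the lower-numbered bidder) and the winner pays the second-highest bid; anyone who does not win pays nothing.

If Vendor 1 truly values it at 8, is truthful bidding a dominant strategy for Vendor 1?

Yes

Check each profile of the others' bids and compare truth against every alternative bid.
Others bid (2, 2): truth gives 6, best alternative gives 6.
Others bid (2, 4): truth gives 4, best alternative gives 4.
Others bid (4, 2): truth gives 4, best alternative gives 4.
Others bid (4, 4): truth gives 4, best alternative gives 4.
Others bid (2, 8): truth gives 0, best alternative gives 0.
Others bid (4, 8): truth gives 0, best alternative gives 0.
(Remaining 3 profiles checked similarly; truth is weakly best in each.)
In every case the truthful bid is at least as good as any alternative, so it is a dominant strategy.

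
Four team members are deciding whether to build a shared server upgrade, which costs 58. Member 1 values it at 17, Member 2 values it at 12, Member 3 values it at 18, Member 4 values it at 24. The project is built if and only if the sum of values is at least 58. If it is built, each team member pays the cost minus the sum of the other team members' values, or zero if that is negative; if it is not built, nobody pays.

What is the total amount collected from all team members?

20

Total value 71 ≥ cost 58, so it is built.
Member 1: others sum to 54; max(0, 58 - 54) = 4.
Member 2: others sum to 59; max(0, 58 - 59) = 0.
Member 3: others sum to 53; max(0, 58 - 53) = 5.
Member 4: others sum to 47; max(0, 58 - 47) = 11.
Total collected = 4 + 0 + 5 + 11 = 20.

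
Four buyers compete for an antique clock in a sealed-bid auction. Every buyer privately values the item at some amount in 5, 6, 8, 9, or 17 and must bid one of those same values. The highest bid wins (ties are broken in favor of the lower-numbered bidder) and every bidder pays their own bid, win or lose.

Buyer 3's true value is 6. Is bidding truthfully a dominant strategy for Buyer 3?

No

Consider the case where Buyer 1 bids 5, Buyer 2 bids 5 and Buyer 4 bids 8.
Truthful bid 6: loses but pays 6, utility -6.
Bid 5 instead: loses but pays 5, utility -5.
Since -5 > -6, bidding 5 is strictly better here, so truthful bidding is not dominant.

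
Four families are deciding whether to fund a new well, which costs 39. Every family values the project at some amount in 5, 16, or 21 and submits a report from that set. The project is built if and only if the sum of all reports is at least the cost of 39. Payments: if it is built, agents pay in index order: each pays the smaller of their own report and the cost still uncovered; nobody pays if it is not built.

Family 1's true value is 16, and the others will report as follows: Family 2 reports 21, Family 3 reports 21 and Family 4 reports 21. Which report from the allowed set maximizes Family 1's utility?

Report 5: project built, pays 5, utility 16 - 5 = 11.
Report 16: project built, pays 16, utility 16 - 16 = 0.
Report 21: project built, pays 21, utility 16 - 21 = -5.
The best choice is 5 with utility 11.

5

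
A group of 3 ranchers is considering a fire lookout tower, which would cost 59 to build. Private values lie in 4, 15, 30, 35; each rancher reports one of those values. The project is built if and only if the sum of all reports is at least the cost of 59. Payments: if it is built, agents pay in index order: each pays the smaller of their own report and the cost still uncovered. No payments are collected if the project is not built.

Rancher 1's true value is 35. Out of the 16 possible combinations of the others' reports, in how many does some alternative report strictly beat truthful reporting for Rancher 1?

13

Others report (4, 30): truth gives 0; report 30 gives 5 > 0. Violating.
Others report (4, 35): truth gives 0; report 30 gives 5 > 0. Violating.
Others report (15, 15): truth gives 0; report 30 gives 5 > 0. Violating.
Others report (15, 30): truth gives 0; report 15 gives 20 > 0. Violating.
Others report (4, 4): truth gives 0; no alternative beats it.
Others report (4, 15): truth gives 0; no alternative beats it.
(Checking all 16 profiles: 13 have a profitable deviation, 3 do not.)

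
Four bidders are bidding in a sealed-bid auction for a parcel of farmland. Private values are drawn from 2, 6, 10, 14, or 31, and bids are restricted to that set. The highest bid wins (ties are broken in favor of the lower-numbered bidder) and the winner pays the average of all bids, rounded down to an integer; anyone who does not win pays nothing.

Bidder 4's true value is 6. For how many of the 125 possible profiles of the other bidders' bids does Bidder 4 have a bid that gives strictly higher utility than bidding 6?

3

Others bid (2, 2, 6): truth gives 0; bid 10 gives 1 > 0. Violating.
Others bid (2, 6, 2): truth gives 0; bid 10 gives 1 > 0. Violating.
Others bid (6, 2, 2): truth gives 0; bid 10 gives 1 > 0. Violating.
Others bid (2, 2, 2): truth gives 3; no alternative beats it.
Others bid (2, 2, 10): truth gives 0; no alternative beats it.
(Checking all 125 profiles: 3 have a profitable deviation, 122 do not.)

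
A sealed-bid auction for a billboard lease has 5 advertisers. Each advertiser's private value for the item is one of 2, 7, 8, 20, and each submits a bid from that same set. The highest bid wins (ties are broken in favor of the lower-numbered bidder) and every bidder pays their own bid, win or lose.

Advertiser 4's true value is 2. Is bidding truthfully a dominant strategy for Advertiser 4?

Yes

Check each profile of the others' bids and compare truth against every alternative bid.
Others bid (2, 2, 2, 20): truth gives -2, best alternative gives -7.
Others bid (2, 2, 7, 20): truth gives -2, best alternative gives -7.
Others bid (2, 2, 8, 2): truth gives -2, best alternative gives -7.
Others bid (2, 2, 8, 7): truth gives -2, best alternative gives -7.
Others bid (2, 2, 8, 8): truth gives -2, best alternative gives -7.
Others bid (2, 2, 8, 20): truth gives -2, best alternative gives -7.
(Remaining 250 profiles checked similarly; truth is weakly best in each.)
In every case the truthful bid is at least as good as any alternative, so it is a dominant strategy.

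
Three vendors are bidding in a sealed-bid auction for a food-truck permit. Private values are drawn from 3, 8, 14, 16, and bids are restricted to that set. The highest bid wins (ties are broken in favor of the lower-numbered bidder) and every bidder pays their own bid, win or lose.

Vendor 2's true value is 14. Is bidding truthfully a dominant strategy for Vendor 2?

Consider the case where Vendor 1 bids 3 and Vendor 3 bids 3.
Truthful bid 14: wins, pays 14, utility 14 - 14 = 0.
Bid 8 instead: wins, pays 8, utility 14 - 8 = 6.
Since 6 > 0, bidding 8 is strictly better here, so truthful bidding is not dominant.

No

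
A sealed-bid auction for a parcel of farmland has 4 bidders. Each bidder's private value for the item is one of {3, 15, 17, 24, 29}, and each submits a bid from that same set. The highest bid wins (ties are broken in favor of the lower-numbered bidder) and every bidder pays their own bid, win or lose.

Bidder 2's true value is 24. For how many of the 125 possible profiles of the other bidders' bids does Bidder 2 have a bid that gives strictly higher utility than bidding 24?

Others bid (3, 3, 3): truth gives 0; bid 15 gives 9 > 0. Violating.
Others bid (3, 3, 15): truth gives 0; bid 15 gives 9 > 0. Violating.
Others bid (3, 3, 17): truth gives 0; bid 17 gives 7 > 0. Violating.
Others bid (3, 3, 29): truth gives -24; bid 3 gives -3 > -24. Violating.
Others bid (3, 3, 24): truth gives 0; no alternative beats it.
Others bid (3, 15, 24): truth gives 0; no alternative beats it.
(Checking all 125 profiles: 95 have a profitable deviation, 30 do not.)

95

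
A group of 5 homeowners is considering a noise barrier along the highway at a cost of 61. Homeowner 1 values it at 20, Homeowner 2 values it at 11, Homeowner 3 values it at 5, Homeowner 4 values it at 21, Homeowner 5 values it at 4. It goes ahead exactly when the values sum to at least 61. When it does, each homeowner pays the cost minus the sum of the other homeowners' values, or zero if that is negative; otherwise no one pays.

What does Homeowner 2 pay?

Total value 61 ≥ cost 61, so the project is built.
The other homeowners' values sum to 50.
Cost minus that sum is 61 - 50 = 11.

11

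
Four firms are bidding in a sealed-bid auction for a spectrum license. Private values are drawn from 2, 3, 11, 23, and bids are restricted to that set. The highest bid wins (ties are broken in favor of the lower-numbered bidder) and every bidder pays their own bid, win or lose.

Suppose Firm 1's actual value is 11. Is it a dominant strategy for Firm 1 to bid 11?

Consider the case where Firm 2 bids 2, Firm 3 bids 2 and Firm 4 bids 2.
Truthful bid 11: wins, pays 11, utility 11 - 11 = 0.
Bid 2 instead: wins, pays 2, utility 11 - 2 = 9.
Since 9 > 0, bidding 2 is strictly better here, so truthful bidding is not dominant.

No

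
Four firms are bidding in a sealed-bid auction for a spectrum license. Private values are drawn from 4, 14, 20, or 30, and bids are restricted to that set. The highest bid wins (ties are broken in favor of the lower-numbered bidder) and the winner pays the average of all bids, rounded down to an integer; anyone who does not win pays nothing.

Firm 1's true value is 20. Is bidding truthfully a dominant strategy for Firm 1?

Consider the case where Firm 2 bids 4, Firm 3 bids 4 and Firm 4 bids 4.
Truthful bid 20: wins, pays 8, utility 20 - 8 = 12.
Bid 4 instead: wins, pays 4, utility 20 - 4 = 16.
Since 16 > 12, bidding 4 is strictly better here, so truthful bidding is not dominant.

No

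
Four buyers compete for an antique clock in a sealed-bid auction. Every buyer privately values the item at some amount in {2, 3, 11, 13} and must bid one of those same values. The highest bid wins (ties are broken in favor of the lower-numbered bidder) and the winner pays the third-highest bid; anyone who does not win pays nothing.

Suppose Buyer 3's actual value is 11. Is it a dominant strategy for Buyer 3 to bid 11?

Consider the case where Buyer 1 bids 2, Buyer 2 bids 2 and Buyer 4 bids 13.
Truthful bid 11: loses, pays 0, utility 0.
Bid 13 instead: wins, pays 2, utility 11 - 2 = 9.
Since 9 > 0, bidding 13 is strictly better here, so truthful bidding is not dominant.

No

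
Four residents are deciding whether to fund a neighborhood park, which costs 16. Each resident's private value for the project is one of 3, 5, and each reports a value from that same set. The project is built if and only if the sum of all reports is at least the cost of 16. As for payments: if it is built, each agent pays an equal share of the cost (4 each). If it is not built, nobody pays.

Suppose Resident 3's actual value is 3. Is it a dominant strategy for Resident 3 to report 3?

Yes

Check each profile of the others' reports and compare truth against every alternative report.
Others report (3, 3, 5): truth gives 0, best alternative gives -1.
Others report (3, 5, 3): truth gives 0, best alternative gives -1.
Others report (5, 3, 3): truth gives 0, best alternative gives -1.
Others report (3, 5, 5): truth gives -1, best alternative gives -1.
Others report (5, 3, 5): truth gives -1, best alternative gives -1.
Others report (5, 5, 3): truth gives -1, best alternative gives -1.
(Remaining 2 profiles checked similarly; truth is weakly best in each.)
In every case the truthful report is at least as good as any alternative, so it is a dominant strategy.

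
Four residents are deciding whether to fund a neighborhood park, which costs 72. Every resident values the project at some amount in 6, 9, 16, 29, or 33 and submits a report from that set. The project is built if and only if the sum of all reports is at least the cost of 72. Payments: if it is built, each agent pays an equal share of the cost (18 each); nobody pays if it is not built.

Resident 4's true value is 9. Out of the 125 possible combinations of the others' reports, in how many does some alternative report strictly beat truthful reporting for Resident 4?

Others report (6, 29, 29): truth gives -9; report 6 gives 0 > -9. Violating.
Others report (16, 16, 33): truth gives -9; report 6 gives 0 > -9. Violating.
Others report (16, 33, 16): truth gives -9; report 6 gives 0 > -9. Violating.
Others report (29, 6, 29): truth gives -9; report 6 gives 0 > -9. Violating.
Others report (6, 6, 6): truth gives 0; no alternative beats it.
Others report (6, 6, 9): truth gives 0; no alternative beats it.
(Checking all 125 profiles: 6 have a profitable deviation, 119 do not.)

6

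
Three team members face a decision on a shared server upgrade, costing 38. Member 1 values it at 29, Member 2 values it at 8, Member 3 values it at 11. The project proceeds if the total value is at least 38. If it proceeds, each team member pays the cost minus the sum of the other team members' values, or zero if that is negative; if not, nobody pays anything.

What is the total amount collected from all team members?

20

Total value 48 ≥ cost 38, so it is built.
Member 1: others sum to 19; max(0, 38 - 19) = 19.
Member 2: others sum to 40; max(0, 38 - 40) = 0.
Member 3: others sum to 37; max(0, 38 - 37) = 1.
Total collected = 19 + 0 + 1 = 20.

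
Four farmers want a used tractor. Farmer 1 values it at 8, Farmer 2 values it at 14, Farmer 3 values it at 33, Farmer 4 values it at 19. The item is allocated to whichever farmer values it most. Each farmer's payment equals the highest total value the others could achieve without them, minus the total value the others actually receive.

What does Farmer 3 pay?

19

Farmer 3 has the highest value and receives the item.
Without Farmer 3, the item would go to the next-highest value, 19, so the others could achieve 19.
With Farmer 3 present and winning, the others receive nothing, so their total is 0.
Payment = 19 - 0 = 19.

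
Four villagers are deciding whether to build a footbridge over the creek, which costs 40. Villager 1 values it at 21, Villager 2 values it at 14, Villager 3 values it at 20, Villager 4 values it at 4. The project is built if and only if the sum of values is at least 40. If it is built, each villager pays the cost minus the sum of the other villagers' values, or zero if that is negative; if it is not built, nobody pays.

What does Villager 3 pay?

1

Total value 59 ≥ cost 40, so the project is built.
The other villagers' values sum to 39.
Cost minus that sum is 40 - 39 = 1.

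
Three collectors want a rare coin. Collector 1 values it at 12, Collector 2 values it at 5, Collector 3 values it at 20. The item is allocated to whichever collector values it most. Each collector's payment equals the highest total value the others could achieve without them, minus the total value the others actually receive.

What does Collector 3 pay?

Collector 3 has the highest value and receives the item.
Without Collector 3, the item would go to the next-highest value, 12, so the others could achieve 12.
With Collector 3 present and winning, the others receive nothing, so their total is 0.
Payment = 12 - 0 = 12.

12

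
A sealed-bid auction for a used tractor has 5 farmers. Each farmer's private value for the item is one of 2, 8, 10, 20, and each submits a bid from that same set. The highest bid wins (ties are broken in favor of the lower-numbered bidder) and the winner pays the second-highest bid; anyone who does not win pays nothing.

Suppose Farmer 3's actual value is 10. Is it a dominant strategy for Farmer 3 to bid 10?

Yes

Check each profile of the others' bids and compare truth against every alternative bid.
Others bid (2, 2, 2, 2): truth gives 8, best alternative gives 8.
Others bid (2, 2, 2, 8): truth gives 2, best alternative gives 2.
Others bid (2, 2, 8, 2): truth gives 2, best alternative gives 2.
Others bid (2, 2, 8, 8): truth gives 2, best alternative gives 2.
Others bid (2, 8, 2, 2): truth gives 2, best alternative gives 2.
Others bid (2, 8, 2, 8): truth gives 2, best alternative gives 2.
(Remaining 250 profiles checked similarly; truth is weakly best in each.)
In every case the truthful bid is at least as good as any alternative, so it is a dominant strategy.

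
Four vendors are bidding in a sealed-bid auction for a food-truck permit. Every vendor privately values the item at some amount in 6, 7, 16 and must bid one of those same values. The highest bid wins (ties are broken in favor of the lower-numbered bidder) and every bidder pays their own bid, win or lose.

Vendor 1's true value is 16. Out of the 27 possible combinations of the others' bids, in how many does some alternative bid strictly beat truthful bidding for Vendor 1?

Others bid (6, 6, 6): truth gives 0; bid 6 gives 10 > 0. Violating.
Others bid (6, 6, 7): truth gives 0; bid 7 gives 9 > 0. Violating.
Others bid (6, 7, 6): truth gives 0; bid 7 gives 9 > 0. Violating.
Others bid (6, 7, 7): truth gives 0; bid 7 gives 9 > 0. Violating.
Others bid (6, 6, 16): truth gives 0; no alternative beats it.
Others bid (6, 7, 16): truth gives 0; no alternative beats it.
(Checking all 27 profiles: 8 have a profitable deviation, 19 do not.)

8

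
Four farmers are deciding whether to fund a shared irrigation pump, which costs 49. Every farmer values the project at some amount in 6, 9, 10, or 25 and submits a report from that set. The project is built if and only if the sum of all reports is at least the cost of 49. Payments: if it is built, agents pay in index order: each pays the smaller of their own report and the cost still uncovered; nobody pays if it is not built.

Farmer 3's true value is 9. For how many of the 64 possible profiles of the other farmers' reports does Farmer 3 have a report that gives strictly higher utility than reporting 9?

Others report (6, 25, 25): truth gives 0; report 6 gives 3 > 0. Violating.
Others report (9, 9, 25): truth gives 0; report 6 gives 3 > 0. Violating.
Others report (9, 10, 25): truth gives 0; report 6 gives 3 > 0. Violating.
Others report (9, 25, 9): truth gives 0; report 6 gives 3 > 0. Violating.
Others report (6, 6, 6): truth gives 0; no alternative beats it.
Others report (6, 6, 9): truth gives 0; no alternative beats it.
(Checking all 64 profiles: 18 have a profitable deviation, 46 do not.)

18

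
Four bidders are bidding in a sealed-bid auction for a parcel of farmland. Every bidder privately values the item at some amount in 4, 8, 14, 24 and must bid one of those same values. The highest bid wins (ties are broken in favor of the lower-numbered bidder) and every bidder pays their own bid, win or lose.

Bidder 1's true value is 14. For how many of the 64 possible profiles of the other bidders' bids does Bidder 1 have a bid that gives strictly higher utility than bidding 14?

45

Others bid (4, 4, 4): truth gives 0; bid 4 gives 10 > 0. Violating.
Others bid (4, 4, 8): truth gives 0; bid 8 gives 6 > 0. Violating.
Others bid (4, 4, 24): truth gives -14; bid 4 gives -4 > -14. Violating.
Others bid (4, 8, 4): truth gives 0; bid 8 gives 6 > 0. Violating.
Others bid (4, 4, 14): truth gives 0; no alternative beats it.
Others bid (4, 8, 14): truth gives 0; no alternative beats it.
(Checking all 64 profiles: 45 have a profitable deviation, 19 do not.)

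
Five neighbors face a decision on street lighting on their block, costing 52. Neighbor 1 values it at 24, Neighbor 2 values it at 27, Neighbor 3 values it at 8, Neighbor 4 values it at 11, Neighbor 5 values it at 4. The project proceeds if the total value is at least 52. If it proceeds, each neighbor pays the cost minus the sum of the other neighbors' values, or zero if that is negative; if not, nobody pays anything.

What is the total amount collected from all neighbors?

7

Total value 74 ≥ cost 52, so it is built.
Neighbor 1: others sum to 50; max(0, 52 - 50) = 2.
Neighbor 2: others sum to 47; max(0, 52 - 47) = 5.
Neighbor 3: others sum to 66; max(0, 52 - 66) = 0.
Neighbor 4: others sum to 63; max(0, 52 - 63) = 0.
Neighbor 5: others sum to 70; max(0, 52 - 70) = 0.
Total collected = 2 + 5 + 0 + 0 + 0 = 7.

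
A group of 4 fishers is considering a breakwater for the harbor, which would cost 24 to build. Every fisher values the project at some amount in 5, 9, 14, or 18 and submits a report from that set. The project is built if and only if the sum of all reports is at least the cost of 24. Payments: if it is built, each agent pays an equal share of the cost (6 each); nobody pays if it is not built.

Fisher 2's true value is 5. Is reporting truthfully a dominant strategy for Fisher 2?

Yes

Check each profile of the others' reports and compare truth against every alternative report.
Others report (5, 5, 5): truth gives 0, best alternative gives -1.
Others report (5, 5, 9): truth gives -1, best alternative gives -1.
Others report (5, 5, 14): truth gives -1, best alternative gives -1.
Others report (5, 5, 18): truth gives -1, best alternative gives -1.
Others report (5, 9, 5): truth gives -1, best alternative gives -1.
Others report (5, 9, 9): truth gives -1, best alternative gives -1.
(Remaining 58 profiles checked similarly; truth is weakly best in each.)
In every case the truthful report is at least as good as any alternative, so it is a dominant strategy.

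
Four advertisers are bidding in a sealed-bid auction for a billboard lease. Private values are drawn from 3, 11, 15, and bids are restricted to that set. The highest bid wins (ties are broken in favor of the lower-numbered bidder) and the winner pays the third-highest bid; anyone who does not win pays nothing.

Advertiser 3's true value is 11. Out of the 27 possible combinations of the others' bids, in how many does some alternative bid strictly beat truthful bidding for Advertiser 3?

3

Others bid (3, 3, 15): truth gives 0; bid 15 gives 8 > 0. Violating.
Others bid (3, 11, 3): truth gives 0; bid 15 gives 8 > 0. Violating.
Others bid (11, 3, 3): truth gives 0; bid 15 gives 8 > 0. Violating.
Others bid (3, 3, 3): truth gives 8; no alternative beats it.
Others bid (3, 3, 11): truth gives 8; no alternative beats it.
(Checking all 27 profiles: 3 have a profitable deviation, 24 do not.)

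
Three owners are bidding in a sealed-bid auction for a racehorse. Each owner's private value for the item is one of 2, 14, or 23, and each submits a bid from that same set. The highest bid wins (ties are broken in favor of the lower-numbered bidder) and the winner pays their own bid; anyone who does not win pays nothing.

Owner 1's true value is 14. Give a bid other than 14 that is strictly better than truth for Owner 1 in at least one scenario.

Suppose Owner 2 bids 2 and Owner 3 bids 2.
Bid 14: wins, pays 14, utility 14 - 14 = 0.
Bid 2: wins, pays 2, utility 14 - 2 = 12.
So bidding 2 beats truth here (12 > 0).

2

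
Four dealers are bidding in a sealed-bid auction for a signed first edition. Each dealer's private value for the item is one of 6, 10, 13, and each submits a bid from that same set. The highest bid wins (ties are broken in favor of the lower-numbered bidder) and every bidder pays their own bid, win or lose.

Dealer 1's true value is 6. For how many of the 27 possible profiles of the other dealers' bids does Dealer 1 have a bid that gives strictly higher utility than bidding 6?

7

Others bid (6, 6, 10): truth gives -6; bid 10 gives -4 > -6. Violating.
Others bid (6, 10, 6): truth gives -6; bid 10 gives -4 > -6. Violating.
Others bid (6, 10, 10): truth gives -6; bid 10 gives -4 > -6. Violating.
Others bid (10, 6, 6): truth gives -6; bid 10 gives -4 > -6. Violating.
Others bid (6, 6, 6): truth gives 0; no alternative beats it.
Others bid (6, 6, 13): truth gives -6; no alternative beats it.
(Checking all 27 profiles: 7 have a profitable deviation, 20 do not.)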